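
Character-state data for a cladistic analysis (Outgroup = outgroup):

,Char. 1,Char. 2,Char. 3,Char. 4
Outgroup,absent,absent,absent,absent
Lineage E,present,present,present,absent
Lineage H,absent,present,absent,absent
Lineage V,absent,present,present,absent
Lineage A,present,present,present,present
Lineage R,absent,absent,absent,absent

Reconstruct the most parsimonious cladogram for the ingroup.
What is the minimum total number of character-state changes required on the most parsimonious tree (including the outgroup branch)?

The outgroup has state 'absent' for every character, so 'present' is the derived state throughout.
Char. 1 (derived state 'present') is shared by Lineage A and Lineage E — a synapomorphy uniting that clade.
Char. 2: derived state 'present' in Lineage A, Lineage E, Lineage H, and Lineage V only — synapomorphy for {Lineage A, Lineage E, Lineage H, Lineage V}.
Only Lineage A, Lineage E, and Lineage V show the derived state 'present' for Char. 3, supporting them as a clade.
Char. 4 (derived state 'present') is unique to Lineage A (autapomorphy; uninformative for grouping).
Most parsimonious ingroup topology: ((((Lineage E,Lineage A),Lineage V),Lineage H),Lineage R).
Changes per character on this tree: Char. 1: 1; Char. 2: 1; Char. 3: 1; Char. 4: 1.
Total = 4.

4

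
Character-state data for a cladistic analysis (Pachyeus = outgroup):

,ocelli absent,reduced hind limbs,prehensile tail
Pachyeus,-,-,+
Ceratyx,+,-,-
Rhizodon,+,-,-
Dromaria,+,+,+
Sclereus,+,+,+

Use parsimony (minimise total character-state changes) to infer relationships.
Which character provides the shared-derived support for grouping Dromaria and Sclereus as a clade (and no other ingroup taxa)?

Character polarity is set by the outgroup: the derived state is whichever differs from the outgroup's state, so for prehensile tail the derived state is '-', and for the remaining characters it is '+'.
All ingroup taxa share the derived state '+' for ocelli absent; it defines the ingroup but does not resolve relationships within it.
Only Dromaria and Sclereus show the derived state '+' for reduced hind limbs, supporting them as a clade.
Only Ceratyx and Rhizodon show the derived state '-' for prehensile tail, supporting them as a clade.
Most parsimonious ingroup topology: ((Ceratyx,Rhizodon),(Dromaria,Sclereus)).
The clade {Dromaria, Sclereus} is supported by reduced hind limbs: its derived state '+' occurs in exactly those taxa and in no other taxon (including the outgroup).

reduced hind limbs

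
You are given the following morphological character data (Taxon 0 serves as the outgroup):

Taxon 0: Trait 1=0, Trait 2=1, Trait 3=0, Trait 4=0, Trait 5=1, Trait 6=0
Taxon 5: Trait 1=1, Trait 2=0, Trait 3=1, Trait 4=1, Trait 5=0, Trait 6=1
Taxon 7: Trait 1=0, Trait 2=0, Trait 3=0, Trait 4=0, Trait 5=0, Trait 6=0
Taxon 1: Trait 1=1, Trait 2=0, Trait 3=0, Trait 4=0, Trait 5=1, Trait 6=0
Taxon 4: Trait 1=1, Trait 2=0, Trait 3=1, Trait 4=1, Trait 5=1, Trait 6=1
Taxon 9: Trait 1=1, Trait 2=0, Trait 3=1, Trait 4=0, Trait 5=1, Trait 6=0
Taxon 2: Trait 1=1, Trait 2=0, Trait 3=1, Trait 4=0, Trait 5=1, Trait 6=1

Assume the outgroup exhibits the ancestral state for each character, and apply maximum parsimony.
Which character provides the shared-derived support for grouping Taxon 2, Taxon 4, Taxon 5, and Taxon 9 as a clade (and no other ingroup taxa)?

Character polarity is set by the outgroup: the derived state is whichever differs from the outgroup's state, so for Trait 2, Trait 5 the derived state is '0', and for the remaining characters it is '1'.
Trait 1 (derived state '1') is shared by Taxon 1, Taxon 2, Taxon 4, Taxon 5, and Taxon 9 — a synapomorphy uniting that clade.
Trait 2 (derived state '0') is shared by all ingroup taxa — unites the whole ingroup.
Only Taxon 2, Taxon 4, Taxon 5, and Taxon 9 show the derived state '1' for Trait 3, supporting them as a clade.
Only Taxon 4 and Taxon 5 show the derived state '1' for Trait 4, supporting them as a clade.
Trait 5 (state '0') occurs in Taxon 5 and Taxon 7 but conflicts with the nesting implied by the other characters — most parsimoniously interpreted as homoplasy.
Only Taxon 2, Taxon 4, and Taxon 5 show the derived state '1' for Trait 6, supporting them as a clade.
Most parsimonious ingroup topology: (((((Taxon 5,Taxon 4),Taxon 2),Taxon 9),Taxon 1),Taxon 7).
The clade {Taxon 2, Taxon 4, Taxon 5, Taxon 9} is supported by Trait 3: its derived state '1' occurs in exactly those taxa and in no other taxon (including the outgroup).

Trait 3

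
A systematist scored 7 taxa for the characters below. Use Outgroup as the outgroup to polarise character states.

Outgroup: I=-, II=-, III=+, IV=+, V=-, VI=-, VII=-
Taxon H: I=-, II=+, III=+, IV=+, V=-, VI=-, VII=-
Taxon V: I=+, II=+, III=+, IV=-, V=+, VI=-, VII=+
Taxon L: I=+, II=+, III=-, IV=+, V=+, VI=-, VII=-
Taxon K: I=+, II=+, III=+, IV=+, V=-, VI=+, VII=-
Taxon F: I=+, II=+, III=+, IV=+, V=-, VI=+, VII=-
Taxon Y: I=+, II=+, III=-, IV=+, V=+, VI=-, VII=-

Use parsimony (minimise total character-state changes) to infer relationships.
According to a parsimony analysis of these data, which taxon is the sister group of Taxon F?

Character polarity is set by the outgroup: the derived state is whichever differs from the outgroup's state, so for III, IV the derived state is '-', and for the remaining characters it is '+'.
I: derived state '+' in Taxon F, Taxon K, Taxon L, Taxon V, and Taxon Y only — synapomorphy for {Taxon F, Taxon K, Taxon L, Taxon V, Taxon Y}.
II (derived state '+') is shared by all ingroup taxa — unites the whole ingroup.
III (derived state '-') is shared by Taxon L and Taxon Y — a synapomorphy uniting that clade.
IV: derived state '-' in Taxon V only — an autapomorphy, so it tells us nothing about relationships among taxa.
V: derived state '+' in Taxon L, Taxon V, and Taxon Y only — synapomorphy for {Taxon L, Taxon V, Taxon Y}.
VI: derived state '+' in Taxon F and Taxon K only — synapomorphy for {Taxon F, Taxon K}.
VII (derived state '+') is unique to Taxon V (autapomorphy; uninformative for grouping).
Most parsimonious ingroup topology: (((Taxon F,Taxon K),((Taxon L,Taxon Y),Taxon V)),Taxon H).
Taxon F and Taxon K form a cherry on this tree, so they are sister taxa.

Taxon K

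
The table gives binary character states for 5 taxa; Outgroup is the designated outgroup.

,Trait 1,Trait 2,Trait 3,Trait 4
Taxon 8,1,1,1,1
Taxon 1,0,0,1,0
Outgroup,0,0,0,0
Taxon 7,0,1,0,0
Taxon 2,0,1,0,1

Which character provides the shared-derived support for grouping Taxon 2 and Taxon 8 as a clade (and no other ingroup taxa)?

Trait 4

The outgroup has state '0' for every character, so '1' is the derived state throughout.
Trait 1: derived state '1' in Taxon 8 only — an autapomorphy, so it tells us nothing about relationships among taxa.
Only Taxon 2, Taxon 7, and Taxon 8 show the derived state '1' for Trait 2, supporting them as a clade.
Trait 3 (state '1') occurs in Taxon 1 and Taxon 8 but conflicts with the nesting implied by the other characters — most parsimoniously interpreted as homoplasy.
Trait 4 (derived state '1') is shared by Taxon 2 and Taxon 8 — a synapomorphy uniting that clade.
Most parsimonious ingroup topology: ((Taxon 7,(Taxon 2,Taxon 8)),Taxon 1).
The clade {Taxon 2, Taxon 8} is supported by Trait 4: its derived state '1' occurs in exactly those taxa and in no other taxon (including the outgroup).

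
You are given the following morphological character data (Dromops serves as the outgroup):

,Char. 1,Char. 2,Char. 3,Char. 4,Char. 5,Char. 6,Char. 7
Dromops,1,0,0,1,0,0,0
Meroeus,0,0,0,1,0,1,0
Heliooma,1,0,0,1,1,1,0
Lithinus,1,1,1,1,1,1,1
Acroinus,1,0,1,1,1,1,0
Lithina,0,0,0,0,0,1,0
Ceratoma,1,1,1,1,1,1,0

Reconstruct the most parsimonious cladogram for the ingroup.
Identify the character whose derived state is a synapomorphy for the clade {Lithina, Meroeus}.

Character polarity is set by the outgroup: the derived state is whichever differs from the outgroup's state, so for Char. 1, Char. 4 the derived state is '0', and for the remaining characters it is '1'.
Only Lithina and Meroeus show the derived state '0' for Char. 1, supporting them as a clade.
Char. 2: derived state '1' in Ceratoma and Lithinus only — synapomorphy for {Ceratoma, Lithinus}.
Only Acroinus, Ceratoma, and Lithinus show the derived state '1' for Char. 3, supporting them as a clade.
Char. 4 (derived state '0') is unique to Lithina (autapomorphy; uninformative for grouping).
Char. 5: derived state '1' in Acroinus, Ceratoma, Heliooma, and Lithinus only — synapomorphy for {Acroinus, Ceratoma, Heliooma, Lithinus}.
Char. 6 (derived state '1') is shared by all ingroup taxa — unites the whole ingroup.
Char. 7 (derived state '1') is unique to Lithinus (autapomorphy; uninformative for grouping).
Most parsimonious ingroup topology: ((Meroeus,Lithina),(Heliooma,((Lithinus,Ceratoma),Acroinus))).
The clade {Lithina, Meroeus} is supported by Char. 1: its derived state '0' occurs in exactly those taxa and in no other taxon (including the outgroup).

Char. 1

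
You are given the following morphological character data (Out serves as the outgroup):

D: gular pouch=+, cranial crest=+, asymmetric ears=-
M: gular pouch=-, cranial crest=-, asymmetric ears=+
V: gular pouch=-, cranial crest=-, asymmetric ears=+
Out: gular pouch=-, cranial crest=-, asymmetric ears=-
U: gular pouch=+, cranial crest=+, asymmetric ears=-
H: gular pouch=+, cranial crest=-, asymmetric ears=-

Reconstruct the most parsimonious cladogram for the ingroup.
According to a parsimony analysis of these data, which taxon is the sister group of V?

M

The outgroup has state '-' for every character, so '+' is the derived state throughout.
Only D, H, and U show the derived state '+' for gular pouch, supporting them as a clade.
cranial crest: derived state '+' in D and U only — synapomorphy for {D, U}.
asymmetric ears: derived state '+' in M and V only — synapomorphy for {M, V}.
Most parsimonious ingroup topology: ((V,M),((U,D),H)).
V and M form a cherry on this tree, so they are sister taxa.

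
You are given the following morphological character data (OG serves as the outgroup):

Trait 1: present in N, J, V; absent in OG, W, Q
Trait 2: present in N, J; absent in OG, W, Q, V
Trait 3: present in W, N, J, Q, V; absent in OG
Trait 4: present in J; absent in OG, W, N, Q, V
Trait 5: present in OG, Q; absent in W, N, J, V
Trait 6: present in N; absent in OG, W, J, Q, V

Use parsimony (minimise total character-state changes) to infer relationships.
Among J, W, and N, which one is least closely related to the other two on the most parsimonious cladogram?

Character polarity is set by the outgroup: the derived state is whichever differs from the outgroup's state, so for Trait 5 the derived state is 'absent', and for the remaining characters it is 'present'.
Trait 1: derived state 'present' in J, N, and V only — synapomorphy for {J, N, V}.
Trait 2 (derived state 'present') is shared by J and N — a synapomorphy uniting that clade.
Trait 3 (derived state 'present') is shared by all ingroup taxa — unites the whole ingroup.
Trait 4 (derived state 'present') is unique to J (autapomorphy; uninformative for grouping).
Trait 5 (derived state 'absent') is shared by J, N, V, and W — a synapomorphy uniting that clade.
Trait 6: derived state 'present' in N only — an autapomorphy, so it tells us nothing about relationships among taxa.
Most parsimonious ingroup topology: ((W,((N,J),V)),Q).
J and N share a more recent common ancestor with each other than either does with W, so W is the least closely related of the three.

W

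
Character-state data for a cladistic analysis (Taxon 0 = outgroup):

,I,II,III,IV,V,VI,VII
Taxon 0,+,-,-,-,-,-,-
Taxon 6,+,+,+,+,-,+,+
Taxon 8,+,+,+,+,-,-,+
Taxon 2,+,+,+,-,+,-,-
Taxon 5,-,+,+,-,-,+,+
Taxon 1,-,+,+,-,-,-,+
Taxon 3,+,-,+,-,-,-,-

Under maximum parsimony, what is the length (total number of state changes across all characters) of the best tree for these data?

Character polarity is set by the outgroup: the derived state is whichever differs from the outgroup's state, so for I the derived state is '-', and for the remaining characters it is '+'.
Only Taxon 1 and Taxon 5 show the derived state '-' for I, supporting them as a clade.
II (derived state '+') is shared by Taxon 1, Taxon 2, Taxon 5, Taxon 6, and Taxon 8 — a synapomorphy uniting that clade.
III (derived state '+') is shared by all ingroup taxa — unites the whole ingroup.
IV: derived state '+' in Taxon 6 and Taxon 8 only — synapomorphy for {Taxon 6, Taxon 8}.
V (derived state '+') is unique to Taxon 2 (autapomorphy; uninformative for grouping).
VI groups Taxon 5 and Taxon 6, which is incompatible with the clades supported by the remaining characters; treating it as convergent (homoplasy) costs fewer steps than any alternative tree.
VII: derived state '+' in Taxon 1, Taxon 5, Taxon 6, and Taxon 8 only — synapomorphy for {Taxon 1, Taxon 5, Taxon 6, Taxon 8}.
Most parsimonious ingroup topology: ((((Taxon 6,Taxon 8),(Taxon 5,Taxon 1)),Taxon 2),Taxon 3).
Changes per character on this tree: I: 1; II: 1; III: 1; IV: 1; V: 1; VI: 2; VII: 1.
Total = 8.

8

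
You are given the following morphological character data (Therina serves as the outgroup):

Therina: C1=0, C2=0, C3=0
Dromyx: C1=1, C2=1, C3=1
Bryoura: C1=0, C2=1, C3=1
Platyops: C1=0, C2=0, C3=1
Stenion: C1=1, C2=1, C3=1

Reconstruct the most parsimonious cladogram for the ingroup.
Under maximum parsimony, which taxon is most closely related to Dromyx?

Stenion

The outgroup has state '0' for every character, so '1' is the derived state throughout.
C1 (derived state '1') is shared by Dromyx and Stenion — a synapomorphy uniting that clade.
Only Bryoura, Dromyx, and Stenion show the derived state '1' for C2, supporting them as a clade.
C3 (derived state '1') is shared by all ingroup taxa — unites the whole ingroup.
Most parsimonious ingroup topology: (((Dromyx,Stenion),Bryoura),Platyops).
Dromyx and Stenion form a cherry on this tree, so they are sister taxa.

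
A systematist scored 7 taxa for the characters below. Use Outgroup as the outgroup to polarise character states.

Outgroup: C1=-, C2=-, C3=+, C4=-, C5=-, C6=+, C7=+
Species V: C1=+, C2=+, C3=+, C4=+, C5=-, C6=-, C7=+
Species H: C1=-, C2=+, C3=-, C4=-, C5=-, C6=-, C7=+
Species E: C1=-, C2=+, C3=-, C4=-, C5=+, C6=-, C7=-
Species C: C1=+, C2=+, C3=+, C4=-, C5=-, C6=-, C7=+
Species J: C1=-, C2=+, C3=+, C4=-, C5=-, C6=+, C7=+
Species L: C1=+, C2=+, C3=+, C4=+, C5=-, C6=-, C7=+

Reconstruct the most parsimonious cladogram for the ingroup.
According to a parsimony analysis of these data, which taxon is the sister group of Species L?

Character polarity is set by the outgroup: the derived state is whichever differs from the outgroup's state, so for C3, C6, C7 the derived state is '-', and for the remaining characters it is '+'.
C1: derived state '+' in Species C, Species L, and Species V only — synapomorphy for {Species C, Species L, Species V}.
All ingroup taxa share the derived state '+' for C2; it defines the ingroup but does not resolve relationships within it.
C3: derived state '-' in Species E and Species H only — synapomorphy for {Species E, Species H}.
C4: derived state '+' in Species L and Species V only — synapomorphy for {Species L, Species V}.
C5 (derived state '+') is unique to Species E (autapomorphy; uninformative for grouping).
Only Species C, Species E, Species H, Species L, and Species V show the derived state '-' for C6, supporting them as a clade.
C7: derived state '-' in Species E only — an autapomorphy, so it tells us nothing about relationships among taxa.
Most parsimonious ingroup topology: ((((Species V,Species L),Species C),(Species H,Species E)),Species J).
Species L and Species V form a cherry on this tree, so they are sister taxa.

Species V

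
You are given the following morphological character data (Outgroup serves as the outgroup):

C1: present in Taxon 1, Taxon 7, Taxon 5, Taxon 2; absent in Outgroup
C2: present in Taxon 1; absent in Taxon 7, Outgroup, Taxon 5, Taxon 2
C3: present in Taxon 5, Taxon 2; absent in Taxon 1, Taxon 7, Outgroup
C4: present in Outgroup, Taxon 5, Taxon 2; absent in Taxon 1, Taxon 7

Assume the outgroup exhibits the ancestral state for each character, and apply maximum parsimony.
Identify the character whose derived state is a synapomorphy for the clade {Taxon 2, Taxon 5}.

C3

Character polarity is set by the outgroup: the derived state is whichever differs from the outgroup's state, so for C4 the derived state is 'absent', and for the remaining characters it is 'present'.
C1 (derived state 'present') is shared by all ingroup taxa — unites the whole ingroup.
C2 (derived state 'present') is unique to Taxon 1 (autapomorphy; uninformative for grouping).
C3 (derived state 'present') is shared by Taxon 2 and Taxon 5 — a synapomorphy uniting that clade.
C4 (derived state 'absent') is shared by Taxon 1 and Taxon 7 — a synapomorphy uniting that clade.
Most parsimonious ingroup topology: ((Taxon 2,Taxon 5),(Taxon 1,Taxon 7)).
The clade {Taxon 2, Taxon 5} is supported by C3: its derived state 'present' occurs in exactly those taxa and in no other taxon (including the outgroup).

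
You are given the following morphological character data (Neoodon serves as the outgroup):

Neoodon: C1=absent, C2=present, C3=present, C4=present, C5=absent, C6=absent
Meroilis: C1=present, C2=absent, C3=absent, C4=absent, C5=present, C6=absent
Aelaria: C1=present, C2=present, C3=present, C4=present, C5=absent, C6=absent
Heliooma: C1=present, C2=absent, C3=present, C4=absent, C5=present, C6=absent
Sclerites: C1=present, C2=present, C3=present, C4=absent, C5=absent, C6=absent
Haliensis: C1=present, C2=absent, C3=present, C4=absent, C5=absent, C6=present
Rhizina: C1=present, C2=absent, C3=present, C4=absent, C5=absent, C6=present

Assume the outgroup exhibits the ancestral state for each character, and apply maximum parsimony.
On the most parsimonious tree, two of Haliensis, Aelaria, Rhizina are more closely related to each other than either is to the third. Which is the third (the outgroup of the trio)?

Aelaria

Character polarity is set by the outgroup: the derived state is whichever differs from the outgroup's state, so for C2, C3, C4 the derived state is 'absent', and for the remaining characters it is 'present'.
C1 (derived state 'present') is shared by all ingroup taxa — unites the whole ingroup.
Only Haliensis, Heliooma, Meroilis, and Rhizina show the derived state 'absent' for C2, supporting them as a clade.
C3: derived state 'absent' in Meroilis only — an autapomorphy, so it tells us nothing about relationships among taxa.
Only Haliensis, Heliooma, Meroilis, Rhizina, and Sclerites show the derived state 'absent' for C4, supporting them as a clade.
C5 (derived state 'present') is shared by Heliooma and Meroilis — a synapomorphy uniting that clade.
C6: derived state 'present' in Haliensis and Rhizina only — synapomorphy for {Haliensis, Rhizina}.
Most parsimonious ingroup topology: ((((Meroilis,Heliooma),(Haliensis,Rhizina)),Sclerites),Aelaria).
Rhizina and Haliensis share a more recent common ancestor with each other than either does with Aelaria, so Aelaria is the least closely related of the three.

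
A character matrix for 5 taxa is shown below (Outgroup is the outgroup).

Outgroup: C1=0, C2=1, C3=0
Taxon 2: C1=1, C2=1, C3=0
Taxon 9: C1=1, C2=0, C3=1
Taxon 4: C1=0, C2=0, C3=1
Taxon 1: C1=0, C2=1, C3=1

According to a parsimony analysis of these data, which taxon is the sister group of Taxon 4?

Character polarity is set by the outgroup: the derived state is whichever differs from the outgroup's state, so for C2 the derived state is '0', and for the remaining characters it is '1'.
C1 (state '1') occurs in Taxon 2 and Taxon 9 but conflicts with the nesting implied by the other characters — most parsimoniously interpreted as homoplasy.
Only Taxon 4 and Taxon 9 show the derived state '0' for C2, supporting them as a clade.
C3 (derived state '1') is shared by Taxon 1, Taxon 4, and Taxon 9 — a synapomorphy uniting that clade.
Most parsimonious ingroup topology: (Taxon 2,((Taxon 9,Taxon 4),Taxon 1)).
Taxon 4 and Taxon 9 form a cherry on this tree, so they are sister taxa.

Taxon 9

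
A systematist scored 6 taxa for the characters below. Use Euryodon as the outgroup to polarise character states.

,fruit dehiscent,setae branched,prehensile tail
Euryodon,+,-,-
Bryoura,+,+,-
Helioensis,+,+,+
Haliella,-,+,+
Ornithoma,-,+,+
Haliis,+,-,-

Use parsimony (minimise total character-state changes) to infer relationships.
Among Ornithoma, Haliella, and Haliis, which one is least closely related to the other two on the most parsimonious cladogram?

Character polarity is set by the outgroup: the derived state is whichever differs from the outgroup's state, so for fruit dehiscent the derived state is '-', and for the remaining characters it is '+'.
fruit dehiscent: derived state '-' in Haliella and Ornithoma only — synapomorphy for {Haliella, Ornithoma}.
setae branched (derived state '+') is shared by Bryoura, Haliella, Helioensis, and Ornithoma — a synapomorphy uniting that clade.
Only Haliella, Helioensis, and Ornithoma show the derived state '+' for prehensile tail, supporting them as a clade.
Most parsimonious ingroup topology: ((Bryoura,(Helioensis,(Haliella,Ornithoma))),Haliis).
Haliella and Ornithoma share a more recent common ancestor with each other than either does with Haliis, so Haliis is the least closely related of the three.

Haliis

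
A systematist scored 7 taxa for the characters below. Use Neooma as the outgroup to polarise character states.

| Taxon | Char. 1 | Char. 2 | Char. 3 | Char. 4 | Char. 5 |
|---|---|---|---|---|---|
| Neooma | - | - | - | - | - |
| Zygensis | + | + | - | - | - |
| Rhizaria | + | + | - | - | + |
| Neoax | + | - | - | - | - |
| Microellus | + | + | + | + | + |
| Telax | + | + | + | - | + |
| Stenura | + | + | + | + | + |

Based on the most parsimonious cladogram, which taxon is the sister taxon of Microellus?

Stenura

The outgroup has state '-' for every character, so '+' is the derived state throughout.
All ingroup taxa share the derived state '+' for Char. 1; it defines the ingroup but does not resolve relationships within it.
Only Microellus, Rhizaria, Stenura, Telax, and Zygensis show the derived state '+' for Char. 2, supporting them as a clade.
Char. 3: derived state '+' in Microellus, Stenura, and Telax only — synapomorphy for {Microellus, Stenura, Telax}.
Only Microellus and Stenura show the derived state '+' for Char. 4, supporting them as a clade.
Char. 5: derived state '+' in Microellus, Rhizaria, Stenura, and Telax only — synapomorphy for {Microellus, Rhizaria, Stenura, Telax}.
Most parsimonious ingroup topology: ((Zygensis,(Rhizaria,((Microellus,Stenura),Telax))),Neoax).
Microellus and Stenura form a cherry on this tree, so they are sister taxa.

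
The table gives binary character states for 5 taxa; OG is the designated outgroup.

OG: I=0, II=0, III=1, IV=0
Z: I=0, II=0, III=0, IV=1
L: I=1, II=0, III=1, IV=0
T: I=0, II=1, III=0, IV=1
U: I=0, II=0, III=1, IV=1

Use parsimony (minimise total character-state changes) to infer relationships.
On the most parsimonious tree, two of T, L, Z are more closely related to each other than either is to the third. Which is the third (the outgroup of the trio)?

Character polarity is set by the outgroup: the derived state is whichever differs from the outgroup's state, so for III the derived state is '0', and for the remaining characters it is '1'.
I: derived state '1' in L only — an autapomorphy, so it tells us nothing about relationships among taxa.
II (derived state '1') is unique to T (autapomorphy; uninformative for grouping).
Only T and Z show the derived state '0' for III, supporting them as a clade.
Only T, U, and Z show the derived state '1' for IV, supporting them as a clade.
Most parsimonious ingroup topology: (((Z,T),U),L).
T and Z share a more recent common ancestor with each other than either does with L, so L is the least closely related of the three.

L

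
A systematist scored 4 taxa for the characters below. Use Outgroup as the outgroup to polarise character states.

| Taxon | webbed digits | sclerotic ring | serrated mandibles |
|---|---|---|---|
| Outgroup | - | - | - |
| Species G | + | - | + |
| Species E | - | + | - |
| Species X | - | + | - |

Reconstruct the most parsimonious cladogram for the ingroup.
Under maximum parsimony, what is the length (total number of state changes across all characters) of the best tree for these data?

The outgroup has state '-' for every character, so '+' is the derived state throughout.
webbed digits: derived state '+' in Species G only — an autapomorphy, so it tells us nothing about relationships among taxa.
sclerotic ring: derived state '+' in Species E and Species X only — synapomorphy for {Species E, Species X}.
serrated mandibles: derived state '+' in Species G only — an autapomorphy, so it tells us nothing about relationships among taxa.
Most parsimonious ingroup topology: (Species G,(Species E,Species X)).
Changes per character on this tree: webbed digits: 1; sclerotic ring: 1; serrated mandibles: 1.
Total = 3.

3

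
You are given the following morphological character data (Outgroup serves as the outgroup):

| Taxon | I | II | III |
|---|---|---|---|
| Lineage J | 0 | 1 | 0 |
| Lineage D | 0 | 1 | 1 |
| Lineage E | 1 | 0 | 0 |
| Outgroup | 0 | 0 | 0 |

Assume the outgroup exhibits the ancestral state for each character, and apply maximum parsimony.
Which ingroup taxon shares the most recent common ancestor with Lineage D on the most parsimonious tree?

The outgroup has state '0' for every character, so '1' is the derived state throughout.
I (derived state '1') is unique to Lineage E (autapomorphy; uninformative for grouping).
Only Lineage D and Lineage J show the derived state '1' for II, supporting them as a clade.
III (derived state '1') is unique to Lineage D (autapomorphy; uninformative for grouping).
Most parsimonious ingroup topology: ((Lineage D,Lineage J),Lineage E).
Lineage D and Lineage J form a cherry on this tree, so they are sister taxa.

Lineage J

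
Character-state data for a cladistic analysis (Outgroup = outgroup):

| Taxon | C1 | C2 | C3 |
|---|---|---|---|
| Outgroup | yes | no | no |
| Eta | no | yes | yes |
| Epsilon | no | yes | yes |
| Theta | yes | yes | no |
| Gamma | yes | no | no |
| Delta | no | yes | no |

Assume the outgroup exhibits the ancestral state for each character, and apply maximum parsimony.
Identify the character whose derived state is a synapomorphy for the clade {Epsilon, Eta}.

Character polarity is set by the outgroup: the derived state is whichever differs from the outgroup's state, so for C1 the derived state is 'no', and for the remaining characters it is 'yes'.
C1: derived state 'no' in Delta, Epsilon, and Eta only — synapomorphy for {Delta, Epsilon, Eta}.
C2: derived state 'yes' in Delta, Epsilon, Eta, and Theta only — synapomorphy for {Delta, Epsilon, Eta, Theta}.
C3: derived state 'yes' in Epsilon and Eta only — synapomorphy for {Epsilon, Eta}.
Most parsimonious ingroup topology: ((((Eta,Epsilon),Delta),Theta),Gamma).
The clade {Epsilon, Eta} is supported by C3: its derived state 'yes' occurs in exactly those taxa and in no other taxon (including the outgroup).

C3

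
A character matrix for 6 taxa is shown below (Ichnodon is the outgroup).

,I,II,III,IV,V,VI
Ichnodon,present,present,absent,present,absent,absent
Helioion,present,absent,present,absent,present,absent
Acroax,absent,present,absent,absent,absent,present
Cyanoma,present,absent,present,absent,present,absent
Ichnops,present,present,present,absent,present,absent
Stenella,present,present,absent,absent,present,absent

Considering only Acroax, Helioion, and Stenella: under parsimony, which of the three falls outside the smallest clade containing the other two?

Character polarity is set by the outgroup: the derived state is whichever differs from the outgroup's state, so for I, II, IV the derived state is 'absent', and for the remaining characters it is 'present'.
I (derived state 'absent') is unique to Acroax (autapomorphy; uninformative for grouping).
II: derived state 'absent' in Cyanoma and Helioion only — synapomorphy for {Cyanoma, Helioion}.
III: derived state 'present' in Cyanoma, Helioion, and Ichnops only — synapomorphy for {Cyanoma, Helioion, Ichnops}.
IV (derived state 'absent') is shared by all ingroup taxa — unites the whole ingroup.
Only Cyanoma, Helioion, Ichnops, and Stenella show the derived state 'present' for V, supporting them as a clade.
VI: derived state 'present' in Acroax only — an autapomorphy, so it tells us nothing about relationships among taxa.
Most parsimonious ingroup topology: ((((Helioion,Cyanoma),Ichnops),Stenella),Acroax).
Helioion and Stenella share a more recent common ancestor with each other than either does with Acroax, so Acroax is the least closely related of the three.

Acroax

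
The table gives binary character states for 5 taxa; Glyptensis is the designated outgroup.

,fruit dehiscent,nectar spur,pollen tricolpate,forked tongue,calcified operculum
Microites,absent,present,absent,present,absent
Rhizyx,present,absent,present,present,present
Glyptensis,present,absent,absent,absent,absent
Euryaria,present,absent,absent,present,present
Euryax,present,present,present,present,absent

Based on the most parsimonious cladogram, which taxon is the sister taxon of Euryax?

Character polarity is set by the outgroup: the derived state is whichever differs from the outgroup's state, so for fruit dehiscent the derived state is 'absent', and for the remaining characters it is 'present'.
fruit dehiscent: derived state 'absent' in Microites only — an autapomorphy, so it tells us nothing about relationships among taxa.
nectar spur: derived state 'present' in Euryax and Microites only — synapomorphy for {Euryax, Microites}.
pollen tricolpate (state 'present') occurs in Euryax and Rhizyx but conflicts with the nesting implied by the other characters — most parsimoniously interpreted as homoplasy.
All ingroup taxa share the derived state 'present' for forked tongue; it defines the ingroup but does not resolve relationships within it.
calcified operculum (derived state 'present') is shared by Euryaria and Rhizyx — a synapomorphy uniting that clade.
Most parsimonious ingroup topology: ((Microites,Euryax),(Rhizyx,Euryaria)).
Euryax and Microites form a cherry on this tree, so they are sister taxa.

Microites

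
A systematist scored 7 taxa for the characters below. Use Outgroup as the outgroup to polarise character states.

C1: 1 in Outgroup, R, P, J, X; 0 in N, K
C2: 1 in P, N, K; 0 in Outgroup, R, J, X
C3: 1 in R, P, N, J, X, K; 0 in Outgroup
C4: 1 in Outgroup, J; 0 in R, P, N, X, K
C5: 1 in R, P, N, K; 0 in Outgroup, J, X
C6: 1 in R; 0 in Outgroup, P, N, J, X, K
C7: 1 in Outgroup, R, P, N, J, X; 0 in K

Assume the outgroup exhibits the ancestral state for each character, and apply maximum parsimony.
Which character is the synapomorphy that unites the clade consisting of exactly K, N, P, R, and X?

C4

Character polarity is set by the outgroup: the derived state is whichever differs from the outgroup's state, so for C1, C4, C7 the derived state is '0', and for the remaining characters it is '1'.
C1 (derived state '0') is shared by K and N — a synapomorphy uniting that clade.
C2 (derived state '1') is shared by K, N, and P — a synapomorphy uniting that clade.
All ingroup taxa share the derived state '1' for C3; it defines the ingroup but does not resolve relationships within it.
Only K, N, P, R, and X show the derived state '0' for C4, supporting them as a clade.
Only K, N, P, and R show the derived state '1' for C5, supporting them as a clade.
C6: derived state '1' in R only — an autapomorphy, so it tells us nothing about relationships among taxa.
C7: derived state '0' in K only — an autapomorphy, so it tells us nothing about relationships among taxa.
Most parsimonious ingroup topology: (((R,(P,(N,K))),X),J).
The clade {K, N, P, R, X} is supported by C4: its derived state '0' occurs in exactly those taxa and in no other taxon (including the outgroup).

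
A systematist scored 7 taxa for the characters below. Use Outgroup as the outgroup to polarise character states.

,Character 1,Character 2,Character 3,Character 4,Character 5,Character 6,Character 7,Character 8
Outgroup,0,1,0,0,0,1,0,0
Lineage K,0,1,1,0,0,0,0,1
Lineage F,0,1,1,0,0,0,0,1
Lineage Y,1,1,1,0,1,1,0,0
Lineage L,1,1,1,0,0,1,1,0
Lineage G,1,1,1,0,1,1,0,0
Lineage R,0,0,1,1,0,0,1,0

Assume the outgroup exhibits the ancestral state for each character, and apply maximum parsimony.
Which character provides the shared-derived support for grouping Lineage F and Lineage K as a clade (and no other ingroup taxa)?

Character 8

Character polarity is set by the outgroup: the derived state is whichever differs from the outgroup's state, so for Character 2, Character 6 the derived state is '0', and for the remaining characters it is '1'.
Only Lineage G, Lineage L, and Lineage Y show the derived state '1' for Character 1, supporting them as a clade.
Character 2 (derived state '0') is unique to Lineage R (autapomorphy; uninformative for grouping).
Character 3 (derived state '1') is shared by all ingroup taxa — unites the whole ingroup.
Character 4: derived state '1' in Lineage R only — an autapomorphy, so it tells us nothing about relationships among taxa.
Only Lineage G and Lineage Y show the derived state '1' for Character 5, supporting them as a clade.
Only Lineage F, Lineage K, and Lineage R show the derived state '0' for Character 6, supporting them as a clade.
Character 7 groups Lineage L and Lineage R, which is incompatible with the clades supported by the remaining characters; treating it as convergent (homoplasy) costs fewer steps than any alternative tree.
Only Lineage F and Lineage K show the derived state '1' for Character 8, supporting them as a clade.
Most parsimonious ingroup topology: (((Lineage K,Lineage F),Lineage R),((Lineage Y,Lineage G),Lineage L)).
The clade {Lineage F, Lineage K} is supported by Character 8: its derived state '1' occurs in exactly those taxa and in no other taxon (including the outgroup).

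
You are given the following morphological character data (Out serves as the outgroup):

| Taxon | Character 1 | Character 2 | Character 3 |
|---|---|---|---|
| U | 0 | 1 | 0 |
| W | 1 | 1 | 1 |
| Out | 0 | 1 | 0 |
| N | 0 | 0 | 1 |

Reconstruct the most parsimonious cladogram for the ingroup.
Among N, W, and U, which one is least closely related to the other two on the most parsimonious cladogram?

Character polarity is set by the outgroup: the derived state is whichever differs from the outgroup's state, so for Character 2 the derived state is '0', and for the remaining characters it is '1'.
Character 1: derived state '1' in W only — an autapomorphy, so it tells us nothing about relationships among taxa.
Character 2: derived state '0' in N only — an autapomorphy, so it tells us nothing about relationships among taxa.
Character 3: derived state '1' in N and W only — synapomorphy for {N, W}.
Most parsimonious ingroup topology: ((W,N),U).
W and N share a more recent common ancestor with each other than either does with U, so U is the least closely related of the three.

U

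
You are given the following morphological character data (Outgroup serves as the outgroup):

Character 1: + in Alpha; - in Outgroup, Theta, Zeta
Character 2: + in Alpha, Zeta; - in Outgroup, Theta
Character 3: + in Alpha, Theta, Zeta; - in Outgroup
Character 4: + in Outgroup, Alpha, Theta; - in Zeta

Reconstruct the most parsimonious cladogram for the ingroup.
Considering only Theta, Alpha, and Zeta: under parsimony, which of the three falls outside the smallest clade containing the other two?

Theta

Character polarity is set by the outgroup: the derived state is whichever differs from the outgroup's state, so for Character 4 the derived state is '-', and for the remaining characters it is '+'.
Character 1: derived state '+' in Alpha only — an autapomorphy, so it tells us nothing about relationships among taxa.
Only Alpha and Zeta show the derived state '+' for Character 2, supporting them as a clade.
All ingroup taxa share the derived state '+' for Character 3; it defines the ingroup but does not resolve relationships within it.
Character 4: derived state '-' in Zeta only — an autapomorphy, so it tells us nothing about relationships among taxa.
Most parsimonious ingroup topology: ((Alpha,Zeta),Theta).
Zeta and Alpha share a more recent common ancestor with each other than either does with Theta, so Theta is the least closely related of the three.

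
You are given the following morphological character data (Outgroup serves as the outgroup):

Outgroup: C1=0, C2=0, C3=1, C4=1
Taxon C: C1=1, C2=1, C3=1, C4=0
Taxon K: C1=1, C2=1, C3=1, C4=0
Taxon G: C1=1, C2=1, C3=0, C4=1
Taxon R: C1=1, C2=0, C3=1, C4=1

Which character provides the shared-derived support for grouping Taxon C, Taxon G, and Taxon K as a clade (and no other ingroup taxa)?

Character polarity is set by the outgroup: the derived state is whichever differs from the outgroup's state, so for C3, C4 the derived state is '0', and for the remaining characters it is '1'.
All ingroup taxa share the derived state '1' for C1; it defines the ingroup but does not resolve relationships within it.
C2 (derived state '1') is shared by Taxon C, Taxon G, and Taxon K — a synapomorphy uniting that clade.
C3 (derived state '0') is unique to Taxon G (autapomorphy; uninformative for grouping).
C4 (derived state '0') is shared by Taxon C and Taxon K — a synapomorphy uniting that clade.
Most parsimonious ingroup topology: (((Taxon C,Taxon K),Taxon G),Taxon R).
The clade {Taxon C, Taxon G, Taxon K} is supported by C2: its derived state '1' occurs in exactly those taxa and in no other taxon (including the outgroup).

C2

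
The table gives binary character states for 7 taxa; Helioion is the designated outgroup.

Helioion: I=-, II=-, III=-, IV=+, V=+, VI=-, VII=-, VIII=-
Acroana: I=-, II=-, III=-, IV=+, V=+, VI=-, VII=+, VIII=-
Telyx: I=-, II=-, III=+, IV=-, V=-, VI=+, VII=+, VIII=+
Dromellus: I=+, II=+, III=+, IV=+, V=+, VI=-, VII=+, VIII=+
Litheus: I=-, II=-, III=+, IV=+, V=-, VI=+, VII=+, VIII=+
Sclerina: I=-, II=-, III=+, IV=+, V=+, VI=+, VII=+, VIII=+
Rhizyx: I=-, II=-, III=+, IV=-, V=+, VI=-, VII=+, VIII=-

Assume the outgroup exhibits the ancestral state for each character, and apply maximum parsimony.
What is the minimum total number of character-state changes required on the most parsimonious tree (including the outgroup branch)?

9

Character polarity is set by the outgroup: the derived state is whichever differs from the outgroup's state, so for IV, V the derived state is '-', and for the remaining characters it is '+'.
I: derived state '+' in Dromellus only — an autapomorphy, so it tells us nothing about relationships among taxa.
II (derived state '+') is unique to Dromellus (autapomorphy; uninformative for grouping).
Only Dromellus, Litheus, Rhizyx, Sclerina, and Telyx show the derived state '+' for III, supporting them as a clade.
IV (state '-') occurs in Rhizyx and Telyx but conflicts with the nesting implied by the other characters — most parsimoniously interpreted as homoplasy.
Only Litheus and Telyx show the derived state '-' for V, supporting them as a clade.
VI: derived state '+' in Litheus, Sclerina, and Telyx only — synapomorphy for {Litheus, Sclerina, Telyx}.
All ingroup taxa share the derived state '+' for VII; it defines the ingroup but does not resolve relationships within it.
VIII (derived state '+') is shared by Dromellus, Litheus, Sclerina, and Telyx — a synapomorphy uniting that clade.
Most parsimonious ingroup topology: (Acroana,((((Telyx,Litheus),Sclerina),Dromellus),Rhizyx)).
Changes per character on this tree: I: 1; II: 1; III: 1; IV: 2; V: 1; VI: 1; VII: 1; VIII: 1.
Total = 9.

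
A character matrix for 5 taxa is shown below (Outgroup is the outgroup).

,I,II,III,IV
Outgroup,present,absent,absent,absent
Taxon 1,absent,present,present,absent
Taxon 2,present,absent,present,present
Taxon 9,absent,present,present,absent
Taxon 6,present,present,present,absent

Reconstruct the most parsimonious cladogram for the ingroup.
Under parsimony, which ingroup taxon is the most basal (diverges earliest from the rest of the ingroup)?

Character polarity is set by the outgroup: the derived state is whichever differs from the outgroup's state, so for I the derived state is 'absent', and for the remaining characters it is 'present'.
Only Taxon 1 and Taxon 9 show the derived state 'absent' for I, supporting them as a clade.
Only Taxon 1, Taxon 6, and Taxon 9 show the derived state 'present' for II, supporting them as a clade.
All ingroup taxa share the derived state 'present' for III; it defines the ingroup but does not resolve relationships within it.
IV (derived state 'present') is unique to Taxon 2 (autapomorphy; uninformative for grouping).
Most parsimonious ingroup topology: (((Taxon 1,Taxon 9),Taxon 6),Taxon 2).
Taxon 2 is sister to the clade containing all other ingroup taxa, so it is the earliest-diverging (most basal) ingroup lineage.

Taxon 2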